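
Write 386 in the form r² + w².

We need to find integers r, w > 0 such that r² + w² = 386.
Trying r = 5: w² = 386 - 5² = 386 - 25 = 361
w = 19
Check: 5² + 19² = 25 + 361 = 386 ✓

386 = 5² + 19²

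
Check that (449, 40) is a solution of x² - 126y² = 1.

Compute x² = 449² = 201601
Compute 126y² = 126·40² = 126·1600 = 201600
x² - 126y² = 201601 - 201600 = 1
Since this equals 1, (449, 40) is a solution.

Yes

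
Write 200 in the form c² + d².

We need to find integers c, d > 0 such that c² + d² = 200.
Trying c = 2: d² = 200 - 2² = 200 - 4 = 196
d = 14
Check: 2² + 14² = 4 + 196 = 200 ✓

200 = 2² + 14²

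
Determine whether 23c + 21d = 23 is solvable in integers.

Step 1: Compute gcd(23, 21).
gcd(23, 21) = 1

Step 2: Check divisibility.
Does 1 divide 23? 23 = 1 x 23, so yes.

By the theorem on linear Diophantine equations, 23c + 21d = 23 has integer solutions if and only if gcd(23, 21) divides 23. Since 1 | 23, solutions exist.

Yes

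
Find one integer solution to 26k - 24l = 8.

Step 1: Check solvability.
gcd(26, 24) = 2
Since 2 divides 8, solutions exist.

Step 2: Apply extended Euclidean algorithm to find gcd.
We find integers such that 26*x0 + 24*y0 = 2

Step 3: Scale the particular solution.
Multiply by 8/2 = 4:
k = 4, l = 4

Step 4: Verify.
26*(4) - 24*(4) = 8 = 8 ✓

k = 4, l = 4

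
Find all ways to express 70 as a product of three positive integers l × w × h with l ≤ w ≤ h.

Iterate l from 1 to ⌊70^(1/3)⌋. For each l dividing 70, iterate w ≥ l with w dividing 70/l, and set h = 70/(l·w).
Triples found (5): (1×1×70), (1×2×35), (1×5×14), (1×7×10), (2×5×7)

(1×1×70), (1×2×35), (1×5×14), (1×7×10), (2×5×7)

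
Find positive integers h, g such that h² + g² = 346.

Search for h with 346 - h² a perfect square.
h = 11: 346 - 11² = 346 - 121 = 225 = 15² ✓
So h = 11, g = 15.

h = 11, g = 15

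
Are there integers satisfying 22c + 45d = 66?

Step 1: Compute gcd(22, 45).
gcd(22, 45) = 1

Step 2: Check divisibility.
Does 1 divide 66? 66 = 1 x 66, so yes.

By the theorem on linear Diophantine equations, 22c + 45d = 66 has integer solutions if and only if gcd(22, 45) divides 66. Since 1 | 66, solutions exist.

Yes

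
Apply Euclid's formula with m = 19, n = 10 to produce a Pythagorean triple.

a = m² - n² = 19² - 10² = 361 - 100 = 261
b = 2mn = 2·19·10 = 380
c = m² + n² = 361 + 100 = 461
Verify: 261² + 380² = 68121 + 144400 = 212521 = 461² ✓

(261, 380, 461)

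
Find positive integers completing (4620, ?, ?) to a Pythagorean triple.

We need the other leg and hypotenuse such that 4620² + x² = c².
Take x = 14896, c = 15596: 4620² + 14896² = 21344400 + 221890816 = 243235216 = 15596² ✓
Triple: (4620, 14896, 15596)

(4620, 14896, 15596)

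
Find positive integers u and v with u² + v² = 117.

We need to find integers u, v > 0 such that u² + v² = 117.
Trying u = 6: v² = 117 - 6² = 117 - 36 = 81
v = 9
Check: 6² + 9² = 36 + 81 = 117 ✓

117 = 6² + 9²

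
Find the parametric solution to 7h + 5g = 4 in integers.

Step 1: Compute gcd(7, 5) = 1.
Since 1 divides 4, solutions exist.

Step 2: Find a particular solution using extended Euclidean algorithm.
We get h₀ = -8, g₀ = 12.
Check: 7*-8 + 5*12 = 4 = 4 ✓

Step 3: Write the general solution.
h = -8 + (5/1)t = -8 + 5t
g = 12 - (7/1)t = 12 - 7t
for any integer t.

h = -8 + 5t, g = 12 - 7t for integer t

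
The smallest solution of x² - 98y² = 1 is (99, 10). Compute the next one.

Solutions to x² - Dy² = 1 are generated by powers of (x₀ + y₀√D).
The next solution satisfies x₁ + y₁√98 = (x₀ + y₀√98)², giving:
x₁ = x₀² + 98y₀² = 99² + 98·10² = 9801 + 9800 = 19601
y₁ = 2x₀y₀ = 2·99·10 = 1980

Verify: 19601² - 98·1980² = 384199201 - 384199200 = 1 ✓

x = 19601, y = 1980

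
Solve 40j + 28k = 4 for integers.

Step 1: Check solvability.
gcd(40, 28) = 4
Since 4 divides 4, solutions exist.

Step 2: Apply extended Euclidean algorithm to find gcd.
We find integers such that 40*x0 + 28*y0 = 4

Step 3: Scale the particular solution.
Multiply by 4/4 = 1:
j = -2, k = 3

Step 4: Verify.
40*(-2) + 28*(3) = 4 = 4 ✓

j = -2, k = 3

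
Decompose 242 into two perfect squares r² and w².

We need to find integers r, w > 0 such that r² + w² = 242.
Trying r = 11: w² = 242 - 11² = 242 - 121 = 121
w = 11
Check: 11² + 11² = 121 + 121 = 242 ✓

242 = 11² + 11²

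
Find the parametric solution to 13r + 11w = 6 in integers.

Step 1: Compute gcd(13, 11) = 1.
Since 1 divides 6, solutions exist.

Step 2: Find a particular solution using extended Euclidean algorithm.
We get r₀ = -30, w₀ = 36.
Check: 13*-30 + 11*36 = 6 = 6 ✓

Step 3: Write the general solution.
r = -30 + (11/1)t = -30 + 11t
w = 36 - (13/1)t = 36 - 13t
for any integer t.

r = -30 + 11t, w = 36 - 13t for integer t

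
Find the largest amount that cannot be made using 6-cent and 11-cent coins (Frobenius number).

For two coprime denominations a and b, the Frobenius number (largest value not representable as a non-negative combination) is ab - a - b.
Here gcd(6, 11) = 1, so they are coprime.
F(6, 11) = 6·11 - 6 - 11 = 66 - 17 = 49

49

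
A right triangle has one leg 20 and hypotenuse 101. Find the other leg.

a² = c² - b² = 10201 - 400 = 9801
a = 99

99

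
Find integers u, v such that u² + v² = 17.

We need to find integers u, v > 0 such that u² + v² = 17.
Trying u = 1: v² = 17 - 1² = 17 - 1 = 16
v = 4
Check: 1² + 4² = 1 + 16 = 17 ✓

17 = 1² + 4²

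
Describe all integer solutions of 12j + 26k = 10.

Step 1: Compute gcd(12, 26) = 2.
Since 2 divides 10, solutions exist.

Step 2: Find a particular solution using extended Euclidean algorithm.
We get j₀ = -10, k₀ = 5.
Check: 12*-10 + 26*5 = 10 = 10 ✓

Step 3: Write the general solution.
j = -10 + (26/2)t = -10 + 13t
k = 5 - (12/2)t = 5 - 6t
for any integer t.

j = -10 + 13t, k = 5 - 6t for integer t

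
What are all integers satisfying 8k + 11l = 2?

Step 1: Compute gcd(8, 11) = 1.
Since 1 divides 2, solutions exist.

Step 2: Find a particular solution using extended Euclidean algorithm.
We get k₀ = -8, l₀ = 6.
Check: 8*-8 + 11*6 = 2 = 2 ✓

Step 3: Write the general solution.
k = -8 + (11/1)t = -8 + 11t
l = 6 - (8/1)t = 6 - 8t
for any integer t.

k = -8 + 11t, l = 6 - 8t for integer t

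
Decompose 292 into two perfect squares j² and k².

We need to find integers j, k > 0 such that j² + k² = 292.
Trying j = 6: k² = 292 - 6² = 292 - 36 = 256
k = 16
Check: 6² + 16² = 36 + 256 = 292 ✓

292 = 6² + 16²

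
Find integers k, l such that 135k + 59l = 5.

Step 1: Check solvability.
gcd(135, 59) = 1
Since 1 divides 5, solutions exist.

Step 2: Apply extended Euclidean algorithm to find gcd.
We find integers such that 135*x0 + 59*y0 = 1

Step 3: Scale the particular solution.
Multiply by 5/1 = 5:
k = 35, l = -80

Step 4: Verify.
135*(35) + 59*(-80) = 5 = 5 ✓

k = 35, l = -80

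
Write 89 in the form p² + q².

We need to find integers p, q > 0 such that p² + q² = 89.
Trying p = 5: q² = 89 - 5² = 89 - 25 = 64
q = 8
Check: 5² + 8² = 25 + 64 = 89 ✓

89 = 5² + 8²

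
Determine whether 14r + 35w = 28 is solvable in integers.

Step 1: Compute gcd(14, 35).
gcd(14, 35) = 7

Step 2: Check divisibility.
Does 7 divide 28? 28 = 7 x 4, so yes.

By the theorem on linear Diophantine equations, 14r + 35w = 28 has integer solutions if and only if gcd(14, 35) divides 28. Since 7 | 28, solutions exist.

Yes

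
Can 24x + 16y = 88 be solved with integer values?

Step 1: Compute gcd(24, 16).
gcd(24, 16) = 8

Step 2: Check divisibility.
Does 8 divide 88? 88 = 8 x 11, so yes.

By the theorem on linear Diophantine equations, 24x + 16y = 88 has integer solutions if and only if gcd(24, 16) divides 88. Since 8 | 88, solutions exist.

Yes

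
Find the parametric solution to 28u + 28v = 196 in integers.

Step 1: Compute gcd(28, 28) = 28.
Since 28 divides 196, solutions exist.

Step 2: Find a particular solution using extended Euclidean algorithm.
We get u₀ = 0, v₀ = 7.
Check: 28*0 + 28*7 = 196 = 196 ✓

Step 3: Write the general solution.
u = 0 + (28/28)t = 0 + 1t
v = 7 - (28/28)t = 7 - 1t
for any integer t.

u = 0 + 1t, v = 7 - 1t for integer t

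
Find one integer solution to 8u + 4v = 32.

Step 1: Check solvability.
gcd(8, 4) = 4
Since 4 divides 32, solutions exist.

Step 2: Apply extended Euclidean algorithm to find gcd.
We find integers such that 8*x0 + 4*y0 = 4

Step 3: Scale the particular solution.
Multiply by 32/4 = 8:
u = 0, v = 8

Step 4: Verify.
8*(0) + 4*(8) = 32 = 32 ✓

u = 0, v = 8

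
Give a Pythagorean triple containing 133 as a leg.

We need the other leg and hypotenuse such that 133² + x² = c².
Take x = 156, c = 205: 133² + 156² = 17689 + 24336 = 42025 = 205² ✓
Triple: (133, 156, 205)

(133, 156, 205)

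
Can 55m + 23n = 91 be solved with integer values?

Step 1: Compute gcd(55, 23).
gcd(55, 23) = 1

Step 2: Check divisibility.
Does 1 divide 91? 91 = 1 x 91, so yes.

By the theorem on linear Diophantine equations, 55m + 23n = 91 has integer solutions if and only if gcd(55, 23) divides 91. Since 1 | 91, solutions exist.

Yes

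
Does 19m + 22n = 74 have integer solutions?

Step 1: Compute gcd(19, 22).
gcd(19, 22) = 1

Step 2: Check divisibility.
Does 1 divide 74? 74 = 1 x 74, so yes.

By the theorem on linear Diophantine equations, 19m + 22n = 74 has integer solutions if and only if gcd(19, 22) divides 74. Since 1 | 74, solutions exist.

Yes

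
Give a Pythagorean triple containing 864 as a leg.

We need the other leg and hypotenuse such that 864² + x² = c².
Take x = 525, c = 1011: 864² + 525² = 746496 + 275625 = 1022121 = 1011² ✓
Triple: (525, 864, 1011)

(525, 864, 1011)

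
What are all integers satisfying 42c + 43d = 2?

Step 1: Compute gcd(42, 43) = 1.
Since 1 divides 2, solutions exist.

Step 2: Find a particular solution using extended Euclidean algorithm.
We get c₀ = -2, d₀ = 2.
Check: 42*-2 + 43*2 = 2 = 2 ✓

Step 3: Write the general solution.
c = -2 + (43/1)t = -2 + 43t
d = 2 - (42/1)t = 2 - 42t
for any integer t.

c = -2 + 43t, d = 2 - 42t for integer t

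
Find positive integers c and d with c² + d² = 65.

We need to find integers c, d > 0 such that c² + d² = 65.
Trying c = 1: d² = 65 - 1² = 65 - 1 = 64
d = 8
Check: 1² + 8² = 1 + 64 = 65 ✓

65 = 1² + 8²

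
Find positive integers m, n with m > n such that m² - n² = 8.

Factor: m² - n² = (m+n)(m-n) = 8.
We need two factors of 8 with the same parity.
Use m+n = 4 and m-n = 2 (product 4·2 = 8).
Adding: 2m = 6, so m = 3.
Subtracting: 2n = 2, so n = 1.
Check: 3² - 1² = 9 - 1 = 8 ✓

m = 3, n = 1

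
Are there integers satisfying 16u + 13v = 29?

Step 1: Compute gcd(16, 13).
gcd(16, 13) = 1

Step 2: Check divisibility.
Does 1 divide 29? 29 = 1 x 29, so yes.

By the theorem on linear Diophantine equations, 16u + 13v = 29 has integer solutions if and only if gcd(16, 13) divides 29. Since 1 | 29, solutions exist.

Yes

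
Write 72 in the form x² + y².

We need to find integers x, y > 0 such that x² + y² = 72.
Trying x = 6: y² = 72 - 6² = 72 - 36 = 36
y = 6
Check: 6² + 6² = 36 + 36 = 72 ✓

72 = 6² + 6²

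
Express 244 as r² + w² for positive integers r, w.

We need to find integers r, w > 0 such that r² + w² = 244.
Trying r = 10: w² = 244 - 10² = 244 - 100 = 144
w = 12
Check: 10² + 12² = 100 + 144 = 244 ✓

244 = 10² + 12²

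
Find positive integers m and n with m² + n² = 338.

We need to find integers m, n > 0 such that m² + n² = 338.
Trying m = 7: n² = 338 - 7² = 338 - 49 = 289
n = 17
Check: 7² + 17² = 49 + 289 = 338 ✓

338 = 7² + 17²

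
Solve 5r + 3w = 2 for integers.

Step 1: Check solvability.
gcd(5, 3) = 1
Since 1 divides 2, solutions exist.

Step 2: Apply extended Euclidean algorithm to find gcd.
We find integers such that 5*x0 + 3*y0 = 1

Step 3: Scale the particular solution.
Multiply by 2/1 = 2:
r = -2, w = 4

Step 4: Verify.
5*(-2) + 3*(4) = 2 = 2 ✓

r = -2, w = 4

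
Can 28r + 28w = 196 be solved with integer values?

Step 1: Compute gcd(28, 28).
gcd(28, 28) = 28

Step 2: Check divisibility.
Does 28 divide 196? 196 = 28 x 7, so yes.

By the theorem on linear Diophantine equations, 28r + 28w = 196 has integer solutions if and only if gcd(28, 28) divides 196. Since 28 | 196, solutions exist.

Yes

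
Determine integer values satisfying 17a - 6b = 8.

Step 1: Check solvability.
gcd(17, 6) = 1
Since 1 divides 8, solutions exist.

Step 2: Apply extended Euclidean algorithm to find gcd.
We find integers such that 17*x0 + 6*y0 = 1

Step 3: Scale the particular solution.
Multiply by 8/1 = 8:
a = -8, b = -24

Step 4: Verify.
17*(-8) - 6*(-24) = 8 = 8 ✓

a = -8, b = -24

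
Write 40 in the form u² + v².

We need to find integers u, v > 0 such that u² + v² = 40.
Trying u = 2: v² = 40 - 2² = 40 - 4 = 36
v = 6
Check: 2² + 6² = 4 + 36 = 40 ✓

40 = 2² + 6²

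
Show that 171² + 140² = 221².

Compute a² + b²:
171² + 140² = 29241 + 19600 = 48841
Compute c²:
221² = 48841
Since 48841 = 48841, it is a Pythagorean triple.

Yes, it is a Pythagorean triple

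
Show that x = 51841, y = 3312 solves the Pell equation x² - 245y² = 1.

Compute x² = 51841² = 2687489281
Compute 245y² = 245·3312² = 245·10969344 = 2687489280
x² - 245y² = 2687489281 - 2687489280 = 1
Since this equals 1, (51841, 3312) is a solution.

Yes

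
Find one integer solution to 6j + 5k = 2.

Step 1: Check solvability.
gcd(6, 5) = 1
Since 1 divides 2, solutions exist.

Step 2: Apply extended Euclidean algorithm to find gcd.
We find integers such that 6*x0 + 5*y0 = 1

Step 3: Scale the particular solution.
Multiply by 2/1 = 2:
j = 2, k = -2

Step 4: Verify.
6*(2) + 5*(-2) = 2 = 2 ✓

j = 2, k = -2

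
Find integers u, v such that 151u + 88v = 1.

Step 1: Check solvability.
gcd(151, 88) = 1
Since 1 divides 1, solutions exist.

Step 2: Apply extended Euclidean algorithm to find gcd.
We find integers such that 151*x0 + 88*y0 = 1

Step 3: Scale the particular solution.
Multiply by 1/1 = 1:
u = 7, v = -12

Step 4: Verify.
151*(7) + 88*(-12) = 1 = 1 ✓

u = 7, v = -12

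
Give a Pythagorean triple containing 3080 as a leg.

We need the other leg and hypotenuse such that 3080² + x² = c².
Take x = 1953, c = 3647: 3080² + 1953² = 9486400 + 3814209 = 13300609 = 3647² ✓
Triple: (1953, 3080, 3647)

(1953, 3080, 3647)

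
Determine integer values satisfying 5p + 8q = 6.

Step 1: Check solvability.
gcd(5, 8) = 1
Since 1 divides 6, solutions exist.

Step 2: Apply extended Euclidean algorithm to find gcd.
We find integers such that 5*x0 + 8*y0 = 1

Step 3: Scale the particular solution.
Multiply by 6/1 = 6:
p = -18, q = 12

Step 4: Verify.
5*(-18) + 8*(12) = 6 = 6 ✓

p = -18, q = 12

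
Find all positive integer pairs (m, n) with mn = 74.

The positive divisors of 74 are: 1, 2, 37, 74.
Each divisor d gives the pair (d, 74/d):
(1, 74), (2, 37), (37, 2), (74, 1)

(1, 74), (2, 37), (37, 2), (74, 1)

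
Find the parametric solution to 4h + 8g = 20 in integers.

Step 1: Compute gcd(4, 8) = 4.
Since 4 divides 20, solutions exist.

Step 2: Find a particular solution using extended Euclidean algorithm.
We get h₀ = 5, g₀ = 0.
Check: 4*5 + 8*0 = 20 = 20 ✓

Step 3: Write the general solution.
h = 5 + (8/4)t = 5 + 2t
g = 0 - (4/4)t = 0 - 1t
for any integer t.

h = 5 + 2t, g = 0 - 1t for integer t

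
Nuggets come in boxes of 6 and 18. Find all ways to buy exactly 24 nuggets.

We need non-negative integers (x, y) with 6x + 18y = 24.
For each x in 0..4, check if 24 - 6x is a non-negative multiple of 18.
x = 1: 18y = 18, y = 1 ✓
x = 4: 18y = 0, y = 0 ✓

(1 boxes of 6, 1 boxes of 18), (4 boxes of 6, 0 boxes of 18)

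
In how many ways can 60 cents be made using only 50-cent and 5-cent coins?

We need non-negative integers (x, y) with 50x + 5y = 60.
For each x from 0 to 1, check if (60 - 50x) is a non-negative multiple of 5.
Solutions (x, y): (0,12), (1,2)
Count: 2

2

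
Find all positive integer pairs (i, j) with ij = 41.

The positive divisors of 41 are: 1, 41.
Each divisor d gives the pair (d, 41/d):
(1, 41), (41, 1)

(1, 41), (41, 1)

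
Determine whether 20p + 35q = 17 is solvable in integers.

Step 1: Compute gcd(20, 35).
gcd(20, 35) = 5

Step 2: Check divisibility.
Does 5 divide 17? 17 = 5 x 3 + 2, so no.

By the theorem on linear Diophantine equations, 20p + 35q = 17 has integer solutions if and only if gcd(20, 35) divides 17. Since 5 does not divide 17, no solutions exist.

No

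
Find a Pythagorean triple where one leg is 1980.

We need the other leg and hypotenuse such that 1980² + x² = c².
Take x = 777, c = 2127: 1980² + 777² = 3920400 + 603729 = 4524129 = 2127² ✓
Triple: (777, 1980, 2127)

(777, 1980, 2127)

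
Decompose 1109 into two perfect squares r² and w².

We need to find integers r, w > 0 such that r² + w² = 1109.
Trying r = 22: w² = 1109 - 22² = 1109 - 484 = 625
w = 25
Check: 22² + 25² = 484 + 625 = 1109 ✓

1109 = 22² + 25²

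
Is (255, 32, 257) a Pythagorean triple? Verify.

Compute a² + b² = 255² + 32² = 65025 + 1024 = 66049
Compute c² = 257² = 66049
Since 66049 = 66049, confirmed.

Yes, it is a Pythagorean triple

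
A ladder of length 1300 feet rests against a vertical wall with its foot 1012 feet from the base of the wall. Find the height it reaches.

The ladder, wall, and ground form a right triangle with hypotenuse 1300 and one leg 1012.
By the Pythagorean theorem: h² = 1300² - 1012² = 1690000 - 1024144 = 665856
h = √665856 = 816 feet

816 feet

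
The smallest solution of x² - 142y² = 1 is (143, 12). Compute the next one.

Solutions to x² - Dy² = 1 are generated by powers of (x₀ + y₀√D).
The next solution satisfies x₁ + y₁√142 = (x₀ + y₀√142)², giving:
x₁ = x₀² + 142y₀² = 143² + 142·12² = 20449 + 20448 = 40897
y₁ = 2x₀y₀ = 2·143·12 = 3432

Verify: 40897² - 142·3432² = 1672564609 - 1672564608 = 1 ✓

x = 40897, y = 3432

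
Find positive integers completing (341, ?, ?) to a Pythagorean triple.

We need the other leg and hypotenuse such that 341² + x² = c².
Take x = 420, c = 541: 341² + 420² = 116281 + 176400 = 292681 = 541² ✓
Triple: (341, 420, 541)

(341, 420, 541)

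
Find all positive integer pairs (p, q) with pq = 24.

The positive divisors of 24 are: 1, 2, 3, 4, 6, 8, 12, 24.
Each divisor d gives the pair (d, 24/d):
(1, 24), (2, 12), (3, 8), (4, 6), (6, 4), (8, 3), (12, 2), (24, 1)

(1, 24), (2, 12), (3, 8), (4, 6), (6, 4), (8, 3), (12, 2), (24, 1)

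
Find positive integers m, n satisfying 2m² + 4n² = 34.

Try small values of m and check whether (34 - 2m²)/4 is a perfect square.
m = 3: 2·3² = 18, so 4n² = 34 - 18 = 16, giving n² = 4, n = 2.
Check: 2·3² + 4·2² = 18 + 16 = 34 ✓

m = 3, n = 2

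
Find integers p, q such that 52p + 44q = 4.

Step 1: Check solvability.
gcd(52, 44) = 4
Since 4 divides 4, solutions exist.

Step 2: Apply extended Euclidean algorithm to find gcd.
We find integers such that 52*x0 + 44*y0 = 4

Step 3: Scale the particular solution.
Multiply by 4/4 = 1:
p = -5, q = 6

Step 4: Verify.
52*(-5) + 44*(6) = 4 = 4 ✓

p = -5, q = 6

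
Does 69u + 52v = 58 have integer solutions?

Step 1: Compute gcd(69, 52).
gcd(69, 52) = 1

Step 2: Check divisibility.
Does 1 divide 58? 58 = 1 x 58, so yes.

By the theorem on linear Diophantine equations, 69u + 52v = 58 has integer solutions if and only if gcd(69, 52) divides 58. Since 1 | 58, solutions exist.

Yes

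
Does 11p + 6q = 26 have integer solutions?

Step 1: Compute gcd(11, 6).
gcd(11, 6) = 1

Step 2: Check divisibility.
Does 1 divide 26? 26 = 1 x 26, so yes.

By the theorem on linear Diophantine equations, 11p + 6q = 26 has integer solutions if and only if gcd(11, 6) divides 26. Since 1 | 26, solutions exist.

Yes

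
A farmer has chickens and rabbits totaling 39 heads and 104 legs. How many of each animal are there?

Let c = chickens, r = rabbits.
Heads: c + r = 39
Legs: 2c + 4r = 104
From the first equation, c = 39 - r. Substitute:
2(39 - r) + 4r = 104
78 + 2r = 104
r = (104 - 78)/2 = 13
c = 39 - 13 = 26

Chickens: 26, Rabbits: 13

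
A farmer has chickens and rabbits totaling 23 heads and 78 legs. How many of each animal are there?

Let c = chickens, r = rabbits.
Heads: c + r = 23
Legs: 2c + 4r = 78
From the first equation, c = 23 - r. Substitute:
2(23 - r) + 4r = 78
46 + 2r = 78
r = (78 - 46)/2 = 16
c = 23 - 16 = 7

Chickens: 7, Rabbits: 16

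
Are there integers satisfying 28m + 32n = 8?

Step 1: Compute gcd(28, 32).
gcd(28, 32) = 4

Step 2: Check divisibility.
Does 4 divide 8? 8 = 4 x 2, so yes.

By the theorem on linear Diophantine equations, 28m + 32n = 8 has integer solutions if and only if gcd(28, 32) divides 8. Since 4 | 8, solutions exist.

Yes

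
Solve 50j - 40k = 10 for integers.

Step 1: Check solvability.
gcd(50, 40) = 10
Since 10 divides 10, solutions exist.

Step 2: Apply extended Euclidean algorithm to find gcd.
We find integers such that 50*x0 + 40*y0 = 10

Step 3: Scale the particular solution.
Multiply by 10/10 = 1:
j = 1, k = 1

Step 4: Verify.
50*(1) - 40*(1) = 10 = 10 ✓

j = 1, k = 1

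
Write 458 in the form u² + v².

We need to find integers u, v > 0 such that u² + v² = 458.
Trying u = 13: v² = 458 - 13² = 458 - 169 = 289
v = 17
Check: 13² + 17² = 169 + 289 = 458 ✓

458 = 13² + 17²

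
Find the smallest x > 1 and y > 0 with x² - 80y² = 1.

We seek the smallest positive integers (x, y) with x² - 80y² = 1, i.e., x² = 80y² + 1.
Try successive y values:
y = 1: x² = 80·1² + 1 = 81, x = 9 ✓

Verify: 9² - 80·1² = 81 - 80 = 1 ✓

x = 9, y = 1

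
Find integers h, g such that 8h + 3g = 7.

Step 1: Check solvability.
gcd(8, 3) = 1
Since 1 divides 7, solutions exist.

Step 2: Apply extended Euclidean algorithm to find gcd.
We find integers such that 8*x0 + 3*y0 = 1

Step 3: Scale the particular solution.
Multiply by 7/1 = 7:
h = -7, g = 21

Step 4: Verify.
8*(-7) + 3*(21) = 7 = 7 ✓

h = -7, g = 21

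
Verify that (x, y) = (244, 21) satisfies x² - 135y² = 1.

Compute x² = 244² = 59536
Compute 135y² = 135·21² = 135·441 = 59535
x² - 135y² = 59536 - 59535 = 1
Since this equals 1, (244, 21) is a solution.

Yes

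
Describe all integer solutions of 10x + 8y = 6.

Step 1: Compute gcd(10, 8) = 2.
Since 2 divides 6, solutions exist.

Step 2: Find a particular solution using extended Euclidean algorithm.
We get x₀ = 3, y₀ = -3.
Check: 10*3 + 8*-3 = 6 = 6 ✓

Step 3: Write the general solution.
x = 3 + (8/2)t = 3 + 4t
y = -3 - (10/2)t = -3 - 5t
for any integer t.

x = 3 + 4t, y = -3 - 5t for integer t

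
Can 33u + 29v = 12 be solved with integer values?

Step 1: Compute gcd(33, 29).
gcd(33, 29) = 1

Step 2: Check divisibility.
Does 1 divide 12? 12 = 1 x 12, so yes.

By the theorem on linear Diophantine equations, 33u + 29v = 12 has integer solutions if and only if gcd(33, 29) divides 12. Since 1 | 12, solutions exist.

Yes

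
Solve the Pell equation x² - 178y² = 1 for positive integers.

We seek the smallest positive integers (x, y) with x² - 178y² = 1, i.e., x² = 178y² + 1.
Try successive y values:
y = 1: x² = 178·1² + 1 = 179, not a perfect square
y = 2: x² = 178·2² + 1 = 713, not a perfect square
y = 3: x² = 178·3² + 1 = 1603, not a perfect square
... continuing the search (or via continued fractions) ...
y = 120: x² = 178·120² + 1 = 2563201, x = 1601 ✓

Verify: 1601² - 178·120² = 2563201 - 2563200 = 1 ✓

x = 1601, y = 120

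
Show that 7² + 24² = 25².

Compute a² + b²:
7² + 24² = 49 + 576 = 625
Compute c²:
25² = 625
Since 625 = 625, it is a Pythagorean triple.

Yes, it is a Pythagorean triple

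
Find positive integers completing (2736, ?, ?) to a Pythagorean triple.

We need the other leg and hypotenuse such that 2736² + x² = c².
Take x = 148, c = 2740: 2736² + 148² = 7485696 + 21904 = 7507600 = 2740² ✓
Triple: (148, 2736, 2740)

(148, 2736, 2740)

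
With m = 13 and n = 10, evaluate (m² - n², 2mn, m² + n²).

a = m² - n² = 169 - 100 = 69
b = 2mn = 2·13·10 = 260
c = m² + n² = 169 + 100 = 269
Verify: 69² + 260² = 4761 + 67600 = 72361 = 269² ✓

(69, 260, 269)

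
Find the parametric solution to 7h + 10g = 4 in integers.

Step 1: Compute gcd(7, 10) = 1.
Since 1 divides 4, solutions exist.

Step 2: Find a particular solution using extended Euclidean algorithm.
We get h₀ = 12, g₀ = -8.
Check: 7*12 + 10*-8 = 4 = 4 ✓

Step 3: Write the general solution.
h = 12 + (10/1)t = 12 + 10t
g = -8 - (7/1)t = -8 - 7t
for any integer t.

h = 12 + 10t, g = -8 - 7t for integer t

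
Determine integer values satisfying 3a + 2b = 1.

Step 1: Check solvability.
gcd(3, 2) = 1
Since 1 divides 1, solutions exist.

Step 2: Apply extended Euclidean algorithm to find gcd.
We find integers such that 3*x0 + 2*y0 = 1

Step 3: Scale the particular solution.
Multiply by 1/1 = 1:
a = 1, b = -1

Step 4: Verify.
3*(1) + 2*(-1) = 1 = 1 ✓

a = 1, b = -1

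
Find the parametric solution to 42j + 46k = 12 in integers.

Step 1: Compute gcd(42, 46) = 2.
Since 2 divides 12, solutions exist.

Step 2: Find a particular solution using extended Euclidean algorithm.
We get j₀ = 66, k₀ = -60.
Check: 42*66 + 46*-60 = 12 = 12 ✓

Step 3: Write the general solution.
j = 66 + (46/2)t = 66 + 23t
k = -60 - (42/2)t = -60 - 21t
for any integer t.

j = 66 + 23t, k = -60 - 21t for integer t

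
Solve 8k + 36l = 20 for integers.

Step 1: Check solvability.
gcd(8, 36) = 4
Since 4 divides 20, solutions exist.

Step 2: Apply extended Euclidean algorithm to find gcd.
We find integers such that 8*x0 + 36*y0 = 4

Step 3: Scale the particular solution.
Multiply by 20/4 = 5:
k = -20, l = 5

Step 4: Verify.
8*(-20) + 36*(5) = 20 = 20 ✓

k = -20, l = 5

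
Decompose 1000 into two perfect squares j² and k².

We need to find integers j, k > 0 such that j² + k² = 1000.
Trying j = 10: k² = 1000 - 10² = 1000 - 100 = 900
k = 30
Check: 10² + 30² = 100 + 900 = 1000 ✓

1000 = 10² + 30²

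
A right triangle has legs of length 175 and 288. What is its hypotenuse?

c² = a² + b² = 175² + 288² = 30625 + 82944 = 113569
c = 337

337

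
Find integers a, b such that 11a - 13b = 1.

Step 1: Check solvability.
gcd(11, 13) = 1
Since 1 divides 1, solutions exist.

Step 2: Apply extended Euclidean algorithm to find gcd.
We find integers such that 11*x0 + 13*y0 = 1

Step 3: Scale the particular solution.
Multiply by 1/1 = 1:
a = 6, b = 5

Step 4: Verify.
11*(6) - 13*(5) = 1 = 1 ✓

a = 6, b = 5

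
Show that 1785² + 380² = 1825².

Compute a² + b² = 1785² + 380² = 3186225 + 144400 = 3330625
Compute c² = 1825² = 3330625
Since 3330625 = 3330625, confirmed.

Yes, it is a Pythagorean triple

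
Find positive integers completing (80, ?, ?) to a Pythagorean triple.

We need the other leg and hypotenuse such that 80² + x² = c².
Take x = 39, c = 89: 80² + 39² = 6400 + 1521 = 7921 = 89² ✓
Triple: (39, 80, 89)

(39, 80, 89)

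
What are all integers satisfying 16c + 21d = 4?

Step 1: Compute gcd(16, 21) = 1.
Since 1 divides 4, solutions exist.

Step 2: Find a particular solution using extended Euclidean algorithm.
We get c₀ = 16, d₀ = -12.
Check: 16*16 + 21*-12 = 4 = 4 ✓

Step 3: Write the general solution.
c = 16 + (21/1)t = 16 + 21t
d = -12 - (16/1)t = -12 - 16t
for any integer t.

c = 16 + 21t, d = -12 - 16t for integer t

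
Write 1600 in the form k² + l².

We need to find integers k, l > 0 such that k² + l² = 1600.
Trying k = 24: l² = 1600 - 24² = 1600 - 576 = 1024
l = 32
Check: 24² + 32² = 576 + 1024 = 1600 ✓

1600 = 24² + 32²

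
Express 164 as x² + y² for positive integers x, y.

We need to find integers x, y > 0 such that x² + y² = 164.
Trying x = 8: y² = 164 - 8² = 164 - 64 = 100
y = 10
Check: 8² + 10² = 64 + 100 = 164 ✓

164 = 8² + 10²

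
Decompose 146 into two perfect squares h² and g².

We need to find integers h, g > 0 such that h² + g² = 146.
Trying h = 5: g² = 146 - 5² = 146 - 25 = 121
g = 11
Check: 5² + 11² = 25 + 121 = 146 ✓

146 = 5² + 11²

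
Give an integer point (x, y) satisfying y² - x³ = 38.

Try small integer x values and check whether x³ + 38 is a perfect square.
x = 11: x³ + 38 = 11³ + 38 = 1331 + 38 = 1369
Is 1369 a perfect square? 37² = 1369 ✓
So (x, y) = (11, -37) is a solution.

x = 11, y = -37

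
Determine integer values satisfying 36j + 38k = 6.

Step 1: Check solvability.
gcd(36, 38) = 2
Since 2 divides 6, solutions exist.

Step 2: Apply extended Euclidean algorithm to find gcd.
We find integers such that 36*x0 + 38*y0 = 2

Step 3: Scale the particular solution.
Multiply by 6/2 = 3:
j = -3, k = 3

Step 4: Verify.
36*(-3) + 38*(3) = 6 = 6 ✓

j = -3, k = 3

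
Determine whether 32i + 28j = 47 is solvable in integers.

Step 1: Compute gcd(32, 28).
gcd(32, 28) = 4

Step 2: Check divisibility.
Does 4 divide 47? 47 = 4 x 11 + 3, so no.

By the theorem on linear Diophantine equations, 32i + 28j = 47 has integer solutions if and only if gcd(32, 28) divides 47. Since 4 does not divide 47, no solutions exist.

No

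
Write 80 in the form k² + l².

We need to find integers k, l > 0 such that k² + l² = 80.
Trying k = 4: l² = 80 - 4² = 80 - 16 = 64
l = 8
Check: 4² + 8² = 16 + 64 = 80 ✓

80 = 4² + 8²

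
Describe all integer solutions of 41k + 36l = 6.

Step 1: Compute gcd(41, 36) = 1.
Since 1 divides 6, solutions exist.

Step 2: Find a particular solution using extended Euclidean algorithm.
We get k₀ = -42, l₀ = 48.
Check: 41*-42 + 36*48 = 6 = 6 ✓

Step 3: Write the general solution.
k = -42 + (36/1)t = -42 + 36t
l = 48 - (41/1)t = 48 - 41t
for any integer t.

k = -42 + 36t, l = 48 - 41t for integer t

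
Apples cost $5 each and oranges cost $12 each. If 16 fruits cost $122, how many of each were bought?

Let a = apples, o = oranges.
a + o = 16
5a + 12o = 122
Substitute o = 16 - a:
5a + 12(16 - a) = 122
(5 - 12)a = 122 - 192
-7a = -70
a = 10, o = 16 - 10 = 6

Apples: 10, Oranges: 6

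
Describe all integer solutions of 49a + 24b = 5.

Step 1: Compute gcd(49, 24) = 1.
Since 1 divides 5, solutions exist.

Step 2: Find a particular solution using extended Euclidean algorithm.
We get a₀ = 5, b₀ = -10.
Check: 49*5 + 24*-10 = 5 = 5 ✓

Step 3: Write the general solution.
a = 5 + (24/1)t = 5 + 24t
b = -10 - (49/1)t = -10 - 49t
for any integer t.

a = 5 + 24t, b = -10 - 49t for integer t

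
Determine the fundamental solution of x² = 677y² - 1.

We need x² = 677y² - 1. Try successive y:
y = 1: x² = 677·1² - 1 = 676 = 26² ✓
Check: 26² - 677·1² = 676 - 677 = -1 ✓

x = 26, y = 1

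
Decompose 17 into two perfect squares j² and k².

We need to find integers j, k > 0 such that j² + k² = 17.
Trying j = 1: k² = 17 - 1² = 17 - 1 = 16
k = 4
Check: 1² + 4² = 1 + 16 = 17 ✓

17 = 1² + 4²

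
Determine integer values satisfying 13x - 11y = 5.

Step 1: Check solvability.
gcd(13, 11) = 1
Since 1 divides 5, solutions exist.

Step 2: Apply extended Euclidean algorithm to find gcd.
We find integers such that 13*x0 + 11*y0 = 1

Step 3: Scale the particular solution.
Multiply by 5/1 = 5:
x = -25, y = -30

Step 4: Verify.
13*(-25) - 11*(-30) = 5 = 5 ✓

x = -25, y = -30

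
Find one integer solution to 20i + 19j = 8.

Step 1: Check solvability.
gcd(20, 19) = 1
Since 1 divides 8, solutions exist.

Step 2: Apply extended Euclidean algorithm to find gcd.
We find integers such that 20*x0 + 19*y0 = 1

Step 3: Scale the particular solution.
Multiply by 8/1 = 8:
i = 8, j = -8

Step 4: Verify.
20*(8) + 19*(-8) = 8 = 8 ✓

i = 8, j = -8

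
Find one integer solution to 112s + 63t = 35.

Step 1: Check solvability.
gcd(112, 63) = 7
Since 7 divides 35, solutions exist.

Step 2: Apply extended Euclidean algorithm to find gcd.
We find integers such that 112*x0 + 63*y0 = 7

Step 3: Scale the particular solution.
Multiply by 35/7 = 5:
s = 20, t = -35

Step 4: Verify.
112*(20) + 63*(-35) = 35 = 35 ✓

s = 20, t = -35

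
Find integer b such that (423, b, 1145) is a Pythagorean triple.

b² = c² - a² = 1145² - 423² = 1311025 - 178929 = 1132096
b = sqrt(1132096) = 1064

1064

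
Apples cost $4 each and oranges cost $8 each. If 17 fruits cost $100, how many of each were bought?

Let a = apples, o = oranges.
a + o = 17
4a + 8o = 100
Substitute o = 17 - a:
4a + 8(17 - a) = 100
(4 - 8)a = 100 - 136
-4a = -36
a = 9, o = 17 - 9 = 8

Apples: 9, Oranges: 8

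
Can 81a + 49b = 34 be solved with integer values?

Step 1: Compute gcd(81, 49).
gcd(81, 49) = 1

Step 2: Check divisibility.
Does 1 divide 34? 34 = 1 x 34, so yes.

By the theorem on linear Diophantine equations, 81a + 49b = 34 has integer solutions if and only if gcd(81, 49) divides 34. Since 1 | 34, solutions exist.

Yes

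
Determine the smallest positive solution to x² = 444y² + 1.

We seek the smallest positive integers (x, y) with x² - 444y² = 1, i.e., x² = 444y² + 1.
Try successive y values:
y = 1: x² = 444·1² + 1 = 445, not a perfect square
y = 2: x² = 444·2² + 1 = 1777, not a perfect square
y = 3: x² = 444·3² + 1 = 3997, not a perfect square
... continuing the search (or via continued fractions) ...
y = 14: x² = 444·14² + 1 = 87025, x = 295 ✓

Verify: 295² - 444·14² = 87025 - 87024 = 1 ✓

x = 295, y = 14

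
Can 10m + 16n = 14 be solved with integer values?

Step 1: Compute gcd(10, 16).
gcd(10, 16) = 2

Step 2: Check divisibility.
Does 2 divide 14? 14 = 2 x 7, so yes.

By the theorem on linear Diophantine equations, 10m + 16n = 14 has integer solutions if and only if gcd(10, 16) divides 14. Since 2 | 14, solutions exist.

Yes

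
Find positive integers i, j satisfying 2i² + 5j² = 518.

Try small values of i and check whether (518 - 2i²)/5 is a perfect square.
i = 3: 2·3² = 18, so 5j² = 518 - 18 = 500, giving j² = 100, j = 10.
Check: 2·3² + 5·10² = 18 + 500 = 518 ✓

i = 3, j = 10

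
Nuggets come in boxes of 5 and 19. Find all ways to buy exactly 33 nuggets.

We need non-negative integers (x, y) with 5x + 19y = 33.
For each x in 0..6, check if 33 - 5x is a non-negative multiple of 19.
No x yields an integer y ≥ 0.

No solution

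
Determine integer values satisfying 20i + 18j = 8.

Step 1: Check solvability.
gcd(20, 18) = 2
Since 2 divides 8, solutions exist.

Step 2: Apply extended Euclidean algorithm to find gcd.
We find integers such that 20*x0 + 18*y0 = 2

Step 3: Scale the particular solution.
Multiply by 8/2 = 4:
i = 4, j = -4

Step 4: Verify.
20*(4) + 18*(-4) = 8 = 8 ✓

i = 4, j = -4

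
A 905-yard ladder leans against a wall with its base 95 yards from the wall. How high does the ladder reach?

The ladder, wall, and ground form a right triangle with hypotenuse 905 and one leg 95.
By the Pythagorean theorem: h² = 905² - 95² = 819025 - 9025 = 810000
h = √810000 = 900 yards

900 yards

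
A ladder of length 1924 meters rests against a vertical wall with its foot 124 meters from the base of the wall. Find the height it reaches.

The ladder, wall, and ground form a right triangle with hypotenuse 1924 and one leg 124.
By the Pythagorean theorem: h² = 1924² - 124² = 3701776 - 15376 = 3686400
h = √3686400 = 1920 meters

1920 meters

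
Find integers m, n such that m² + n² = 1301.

We need to find integers m, n > 0 such that m² + n² = 1301.
Trying m = 25: n² = 1301 - 25² = 1301 - 625 = 676
n = 26
Check: 25² + 26² = 625 + 676 = 1301 ✓

1301 = 25² + 26²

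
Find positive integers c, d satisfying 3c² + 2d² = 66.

Try small values of c and check whether (66 - 3c²)/2 is a perfect square.
c = 4: 3·4² = 48, so 2d² = 66 - 48 = 18, giving d² = 9, d = 3.
Check: 3·4² + 2·3² = 48 + 18 = 66 ✓

c = 4, d = 3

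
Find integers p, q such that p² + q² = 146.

We need to find integers p, q > 0 such that p² + q² = 146.
Trying p = 5: q² = 146 - 5² = 146 - 25 = 121
q = 11
Check: 5² + 11² = 25 + 121 = 146 ✓

146 = 5² + 11²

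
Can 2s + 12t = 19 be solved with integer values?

Step 1: Compute gcd(2, 12).
gcd(2, 12) = 2

Step 2: Check divisibility.
Does 2 divide 19? 19 = 2 x 9 + 1, so no.

By the theorem on linear Diophantine equations, 2s + 12t = 19 has integer solutions if and only if gcd(2, 12) divides 19. Since 2 does not divide 19, no solutions exist.

No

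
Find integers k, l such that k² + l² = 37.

We need to find integers k, l > 0 such that k² + l² = 37.
Trying k = 1: l² = 37 - 1² = 37 - 1 = 36
l = 6
Check: 1² + 6² = 1 + 36 = 37 ✓

37 = 1² + 6²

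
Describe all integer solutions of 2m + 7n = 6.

Step 1: Compute gcd(2, 7) = 1.
Since 1 divides 6, solutions exist.

Step 2: Find a particular solution using extended Euclidean algorithm.
We get m₀ = -18, n₀ = 6.
Check: 2*-18 + 7*6 = 6 = 6 ✓

Step 3: Write the general solution.
m = -18 + (7/1)t = -18 + 7t
n = 6 - (2/1)t = 6 - 2t
for any integer t.

m = -18 + 7t, n = 6 - 2t for integer t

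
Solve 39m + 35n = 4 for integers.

Step 1: Check solvability.
gcd(39, 35) = 1
Since 1 divides 4, solutions exist.

Step 2: Apply extended Euclidean algorithm to find gcd.
We find integers such that 39*x0 + 35*y0 = 1

Step 3: Scale the particular solution.
Multiply by 4/1 = 4:
m = 36, n = -40

Step 4: Verify.
39*(36) + 35*(-40) = 4 = 4 ✓

m = 36, n = -40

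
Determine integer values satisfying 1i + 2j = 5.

Step 1: Check solvability.
gcd(1, 2) = 1
Since 1 divides 5, solutions exist.

Step 2: Apply extended Euclidean algorithm to find gcd.
We find integers such that 1*x0 + 2*y0 = 1

Step 3: Scale the particular solution.
Multiply by 5/1 = 5:
i = 5, j = 0

Step 4: Verify.
1*(5) + 2*(0) = 5 = 5 ✓

i = 5, j = 0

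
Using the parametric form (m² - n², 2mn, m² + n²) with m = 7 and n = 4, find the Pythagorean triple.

a = m² - n² = 49 - 16 = 33
b = 2mn = 2·7·4 = 56
c = m² + n² = 49 + 16 = 65
Verify: 33² + 56² = 1089 + 3136 = 4225 = 65² ✓

(33, 56, 65)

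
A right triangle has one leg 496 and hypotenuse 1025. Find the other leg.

a² = c² - b² = 1050625 - 246016 = 804609
a = 897

897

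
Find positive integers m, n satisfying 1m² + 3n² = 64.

Try small values of m and check whether (64 - 1m²)/3 is a perfect square.
m = 4: 1·4² = 16, so 3n² = 64 - 16 = 48, giving n² = 16, n = 4.
Check: 1·4² + 3·4² = 16 + 48 = 64 ✓

m = 4, n = 4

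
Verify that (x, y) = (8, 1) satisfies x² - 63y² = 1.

Compute x² = 8² = 64
Compute 63y² = 63·1² = 63·1 = 63
x² - 63y² = 64 - 63 = 1
Since this equals 1, (8, 1) is a solution.

Yes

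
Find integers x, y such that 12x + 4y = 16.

Step 1: Check solvability.
gcd(12, 4) = 4
Since 4 divides 16, solutions exist.

Step 2: Apply extended Euclidean algorithm to find gcd.
We find integers such that 12*x0 + 4*y0 = 4

Step 3: Scale the particular solution.
Multiply by 16/4 = 4:
x = 0, y = 4

Step 4: Verify.
12*(0) + 4*(4) = 16 = 16 ✓

x = 0, y = 4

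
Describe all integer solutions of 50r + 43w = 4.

Step 1: Compute gcd(50, 43) = 1.
Since 1 divides 4, solutions exist.

Step 2: Find a particular solution using extended Euclidean algorithm.
We get r₀ = -24, w₀ = 28.
Check: 50*-24 + 43*28 = 4 = 4 ✓

Step 3: Write the general solution.
r = -24 + (43/1)t = -24 + 43t
w = 28 - (50/1)t = 28 - 50t
for any integer t.

r = -24 + 43t, w = 28 - 50t for integer t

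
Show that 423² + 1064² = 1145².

Compute a² + b² = 423² + 1064² = 178929 + 1132096 = 1311025
Compute c² = 1145² = 1311025
Since 1311025 = 1311025, confirmed.

Yes, it is a Pythagorean triple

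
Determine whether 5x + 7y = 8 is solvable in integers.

Step 1: Compute gcd(5, 7).
gcd(5, 7) = 1

Step 2: Check divisibility.
Does 1 divide 8? 8 = 1 x 8, so yes.

By the theorem on linear Diophantine equations, 5x + 7y = 8 has integer solutions if and only if gcd(5, 7) divides 8. Since 1 | 8, solutions exist.

Yes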